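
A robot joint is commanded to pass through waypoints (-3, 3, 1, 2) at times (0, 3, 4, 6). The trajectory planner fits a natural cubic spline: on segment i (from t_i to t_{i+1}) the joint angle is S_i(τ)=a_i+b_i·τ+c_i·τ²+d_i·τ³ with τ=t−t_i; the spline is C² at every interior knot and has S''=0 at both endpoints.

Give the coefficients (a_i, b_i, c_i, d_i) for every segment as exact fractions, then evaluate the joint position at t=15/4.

  seg 0: a=-3 b=347/94 c=0 d=-53/282
  seg 1: a=3 b=-65/47 c=-159/94 d=101/94
  seg 2: a=1 b=-145/94 c=72/47 d=-12/47
S(15/4) = 8811/6016

Δ: Δ0=2, Δ1=-2, Δ2=1/2
row 1: diag=8, rhs=-24; c'=1/8, d'=-3
row 2: denom=6−1·1/8=47/8; d'=(15−1·-3)/(47/8)=144/47
back: M2=144/47
back: M1=-3−1/8·144/47=-159/47
M: M0=0, M1=-159/47, M2=144/47, M3=0
seg 0: a=-3, c=M0/2=0, d=(M1−M0)/(6·3)=-53/282, b=Δ0−h0·(2M0+M1)/6=347/94
seg 1: a=3, c=M1/2=-159/94, d=(M2−M1)/(6·1)=101/94, b=Δ1−h1·(2M1+M2)/6=-65/47
seg 2: a=1, c=M2/2=72/47, d=(M3−M2)/(6·2)=-12/47, b=Δ2−h2·(2M2+M3)/6=-145/94
t_q=15/4 → seg 1, τ=3/4; S=3+-65/47·τ+-159/94·τ²+101/94·τ³=8811/6016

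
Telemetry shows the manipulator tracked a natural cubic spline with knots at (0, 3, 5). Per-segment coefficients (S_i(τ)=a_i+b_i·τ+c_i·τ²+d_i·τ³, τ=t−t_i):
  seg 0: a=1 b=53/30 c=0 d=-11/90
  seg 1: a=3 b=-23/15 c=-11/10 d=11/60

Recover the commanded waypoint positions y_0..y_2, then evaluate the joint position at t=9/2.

y_0=1 y_1=3 y_2=-3
S(9/2) = -37/32

y_0 = S_0(0) = a_0 = 1
y_1 = S_1(0) = a_1 = 3
y_2 = S_1(2) = -3
t_q=9/2 is in segment 1 (τ=3/2); S_1(τ)=-37/32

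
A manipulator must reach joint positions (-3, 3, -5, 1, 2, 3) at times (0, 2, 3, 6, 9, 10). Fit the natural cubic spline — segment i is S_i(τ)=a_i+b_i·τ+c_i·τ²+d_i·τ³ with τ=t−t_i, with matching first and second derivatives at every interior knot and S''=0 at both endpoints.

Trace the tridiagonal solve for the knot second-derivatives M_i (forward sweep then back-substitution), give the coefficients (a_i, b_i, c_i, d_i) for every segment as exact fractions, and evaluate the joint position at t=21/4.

  seg 0: a=-3 b=26531/3657 c=0 d=-3890/3657
  seg 1: a=3 b=-20149/3657 c=-7780/1219 d=14233/3657
  seg 2: a=-5 b=-24130/3657 c=6453/1219 d=-26633/32913
  seg 3: a=1 b=12125/3657 c=-7274/3657 d=10916/32913
  seg 4: a=2 b=1229/3657 c=1214/1219 d=-1214/3657
S(21/4) = -176639/78016

Δ: Δ0=3, Δ1=-8, Δ2=2, Δ3=1/3, Δ4=1
row 1: diag=6, rhs=-66; c'=1/6, d'=-11
row 2: denom=8−1·1/6=47/6; d'=(60−1·-11)/(47/6)=426/47
row 3: denom=12−3·18/47=510/47; d'=(-10−3·426/47)/(510/47)=-874/255
row 4: denom=8−3·47/170=1219/170; d'=(4−3·-874/255)/(1219/170)=2428/1219
back: M4=2428/1219
back: M3=-874/255−47/170·2428/1219=-14548/3657
back: M2=426/47−18/47·-14548/3657=12906/1219
back: M1=-11−1/6·12906/1219=-15560/1219
M: M0=0, M1=-15560/1219, M2=12906/1219, M3=-14548/3657, M4=2428/1219, M5=0
seg 0: a=-3, c=M0/2=0, d=(M1−M0)/(6·2)=-3890/3657, b=Δ0−h0·(2M0+M1)/6=26531/3657
seg 1: a=3, c=M1/2=-7780/1219, d=(M2−M1)/(6·1)=14233/3657, b=Δ1−h1·(2M1+M2)/6=-20149/3657
seg 2: a=-5, c=M2/2=6453/1219, d=(M3−M2)/(6·3)=-26633/32913, b=Δ2−h2·(2M2+M3)/6=-24130/3657
seg 3: a=1, c=M3/2=-7274/3657, d=(M4−M3)/(6·3)=10916/32913, b=Δ3−h3·(2M3+M4)/6=12125/3657
seg 4: a=2, c=M4/2=1214/1219, d=(M5−M4)/(6·1)=-1214/3657, b=Δ4−h4·(2M4+M5)/6=1229/3657
t_q=21/4 → seg 2, τ=9/4; S=-5+-24130/3657·τ+6453/1219·τ²+-26633/32913·τ³=-176639/78016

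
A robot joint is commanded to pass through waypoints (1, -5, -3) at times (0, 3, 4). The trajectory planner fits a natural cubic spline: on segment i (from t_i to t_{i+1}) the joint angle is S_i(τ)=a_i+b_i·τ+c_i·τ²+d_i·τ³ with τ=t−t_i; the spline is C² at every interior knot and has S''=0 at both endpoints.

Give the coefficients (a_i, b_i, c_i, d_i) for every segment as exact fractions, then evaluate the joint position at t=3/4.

  seg 0: a=1 b=-7/2 c=0 d=1/6
  seg 1: a=-5 b=1 c=3/2 d=-1/2
S(3/4) = -199/128

Δ: Δ0=-2, Δ1=2
row 1: diag=8, rhs=24; c'=1/8, d'=3
back: M1=3
M: M0=0, M1=3, M2=0
seg 0: a=1, c=M0/2=0, d=(M1−M0)/(6·3)=1/6, b=Δ0−h0·(2M0+M1)/6=-7/2
seg 1: a=-5, c=M1/2=3/2, d=(M2−M1)/(6·1)=-1/2, b=Δ1−h1·(2M1+M2)/6=1
t_q=3/4 → seg 0, τ=3/4; S=1+-7/2·τ+0·τ²+1/6·τ³=-199/128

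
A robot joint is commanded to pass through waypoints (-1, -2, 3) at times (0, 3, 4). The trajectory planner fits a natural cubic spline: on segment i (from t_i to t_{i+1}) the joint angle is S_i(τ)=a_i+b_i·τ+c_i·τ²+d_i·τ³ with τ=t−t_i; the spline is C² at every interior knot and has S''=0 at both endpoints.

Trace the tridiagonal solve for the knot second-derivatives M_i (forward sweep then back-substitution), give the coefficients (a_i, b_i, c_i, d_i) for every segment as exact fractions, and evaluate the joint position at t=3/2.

  seg 0: a=-1 b=-7/3 c=0 d=2/9
  seg 1: a=-2 b=11/3 c=2 d=-2/3
S(3/2) = -15/4

Δ: Δ0=-1/3, Δ1=5
row 1: diag=8, rhs=32; c'=1/8, d'=4
back: M1=4
M: M0=0, M1=4, M2=0
seg 0: a=-1, c=M0/2=0, d=(M1−M0)/(6·3)=2/9, b=Δ0−h0·(2M0+M1)/6=-7/3
seg 1: a=-2, c=M1/2=2, d=(M2−M1)/(6·1)=-2/3, b=Δ1−h1·(2M1+M2)/6=11/3
t_q=3/2 → seg 0, τ=3/2; S=-1+-7/3·τ+0·τ²+2/9·τ³=-15/4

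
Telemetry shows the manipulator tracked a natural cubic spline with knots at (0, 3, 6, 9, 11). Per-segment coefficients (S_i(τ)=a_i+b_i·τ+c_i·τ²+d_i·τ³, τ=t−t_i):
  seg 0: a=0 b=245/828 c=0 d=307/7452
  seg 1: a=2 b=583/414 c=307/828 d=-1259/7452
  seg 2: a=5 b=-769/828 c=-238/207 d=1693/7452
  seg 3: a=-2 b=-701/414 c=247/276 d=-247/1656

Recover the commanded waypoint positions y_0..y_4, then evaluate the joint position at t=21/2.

y_0 = S_0(0) = a_0 = 0
y_1 = S_1(0) = a_1 = 2
y_2 = S_2(0) = a_2 = 5
y_3 = S_3(0) = a_3 = -2
y_4 = S_3(2) = -3
t_q=21/2 is in segment 3 (τ=3/2); S_3(τ)=-13379/4416

y_0=0 y_1=2 y_2=5 y_3=-2 y_4=-3
S(21/2) = -13379/4416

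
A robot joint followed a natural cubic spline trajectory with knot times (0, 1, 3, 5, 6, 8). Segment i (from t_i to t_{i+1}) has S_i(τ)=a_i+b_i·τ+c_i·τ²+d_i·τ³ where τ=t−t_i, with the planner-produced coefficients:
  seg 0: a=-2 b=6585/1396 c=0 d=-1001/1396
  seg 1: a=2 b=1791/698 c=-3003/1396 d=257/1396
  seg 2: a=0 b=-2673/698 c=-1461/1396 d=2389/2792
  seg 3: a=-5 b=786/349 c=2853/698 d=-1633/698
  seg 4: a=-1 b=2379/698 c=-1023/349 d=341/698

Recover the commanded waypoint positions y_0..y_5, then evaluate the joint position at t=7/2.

y_0=-2 y_1=2 y_2=0 y_3=-5 y_4=-1 y_5=-2
S(7/2) = -46223/22336

y_0 = S_0(0) = a_0 = -2
y_1 = S_1(0) = a_1 = 2
y_2 = S_2(0) = a_2 = 0
y_3 = S_3(0) = a_3 = -5
y_4 = S_4(0) = a_4 = -1
y_5 = S_4(2) = -2
t_q=7/2 is in segment 2 (τ=1/2); S_2(τ)=-46223/22336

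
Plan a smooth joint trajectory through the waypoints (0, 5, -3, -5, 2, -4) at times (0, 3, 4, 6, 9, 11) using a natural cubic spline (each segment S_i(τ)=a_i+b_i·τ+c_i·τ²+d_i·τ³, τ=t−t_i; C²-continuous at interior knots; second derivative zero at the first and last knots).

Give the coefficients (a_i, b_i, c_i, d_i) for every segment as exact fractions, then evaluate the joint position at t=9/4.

  seg 0: a=0 b=7628/1319 c=0 d=-16289/35613
  seg 1: a=5 b=-8661/1319 c=-16289/3957 d=10616/3957
  seg 2: a=-3 b=-26713/3957 c=15559/3957 d=-4181/7914
  seg 3: a=-5 b=3479/1319 c=3016/3957 d=-10252/35613
  seg 4: a=2 b=-741/1319 c=-2412/1319 d=402/1319
S(9/4) = 658629/84416

Δ: Δ0=5/3, Δ1=-8, Δ2=-1, Δ3=7/3, Δ4=-3
row 1: diag=8, rhs=-58; c'=1/8, d'=-29/4
row 2: denom=6−1·1/8=47/8; d'=(42−1·-29/4)/(47/8)=394/47
row 3: denom=10−2·16/47=438/47; d'=(20−2·394/47)/(438/47)=76/219
row 4: denom=10−3·47/146=1319/146; d'=(-32−3·76/219)/(1319/146)=-4824/1319
back: M4=-4824/1319
back: M3=76/219−47/146·-4824/1319=6032/3957
back: M2=394/47−16/47·6032/3957=31118/3957
back: M1=-29/4−1/8·31118/3957=-32578/3957
M: M0=0, M1=-32578/3957, M2=31118/3957, M3=6032/3957, M4=-4824/1319, M5=0
seg 0: a=0, c=M0/2=0, d=(M1−M0)/(6·3)=-16289/35613, b=Δ0−h0·(2M0+M1)/6=7628/1319
seg 1: a=5, c=M1/2=-16289/3957, d=(M2−M1)/(6·1)=10616/3957, b=Δ1−h1·(2M1+M2)/6=-8661/1319
seg 2: a=-3, c=M2/2=15559/3957, d=(M3−M2)/(6·2)=-4181/7914, b=Δ2−h2·(2M2+M3)/6=-26713/3957
seg 3: a=-5, c=M3/2=3016/3957, d=(M4−M3)/(6·3)=-10252/35613, b=Δ3−h3·(2M3+M4)/6=3479/1319
seg 4: a=2, c=M4/2=-2412/1319, d=(M5−M4)/(6·2)=402/1319, b=Δ4−h4·(2M4+M5)/6=-741/1319
t_q=9/4 → seg 0, τ=9/4; S=0+7628/1319·τ+0·τ²+-16289/35613·τ³=658629/84416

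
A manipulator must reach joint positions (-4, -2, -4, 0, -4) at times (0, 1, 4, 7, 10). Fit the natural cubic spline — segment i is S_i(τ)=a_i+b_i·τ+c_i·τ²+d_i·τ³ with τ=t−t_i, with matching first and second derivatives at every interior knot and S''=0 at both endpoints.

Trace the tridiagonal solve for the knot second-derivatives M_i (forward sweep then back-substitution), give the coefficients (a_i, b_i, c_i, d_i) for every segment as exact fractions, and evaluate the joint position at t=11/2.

Δ: Δ0=2, Δ1=-2/3, Δ2=4/3, Δ3=-4/3
row 1: diag=8, rhs=-16; c'=3/8, d'=-2
row 2: denom=12−3·3/8=87/8; d'=(12−3·-2)/(87/8)=48/29
row 3: denom=12−3·8/29=324/29; d'=(-16−3·48/29)/(324/29)=-152/81
back: M3=-152/81
back: M2=48/29−8/29·-152/81=176/81
back: M1=-2−3/8·176/81=-76/27
M: M0=0, M1=-76/27, M2=176/81, M3=-152/81, M4=0
seg 0: a=-4, c=M0/2=0, d=(M1−M0)/(6·1)=-38/81, b=Δ0−h0·(2M0+M1)/6=200/81
seg 1: a=-2, c=M1/2=-38/27, d=(M2−M1)/(6·3)=202/729, b=Δ1−h1·(2M1+M2)/6=86/81
seg 2: a=-4, c=M2/2=88/81, d=(M3−M2)/(6·3)=-164/729, b=Δ2−h2·(2M2+M3)/6=8/81
seg 3: a=0, c=M3/2=-76/81, d=(M4−M3)/(6·3)=76/729, b=Δ3−h3·(2M3+M4)/6=44/81
t_q=11/2 → seg 2, τ=3/2; S=-4+8/81·τ+88/81·τ²+-164/729·τ³=-13/6

  seg 0: a=-4 b=200/81 c=0 d=-38/81
  seg 1: a=-2 b=86/81 c=-38/27 d=202/729
  seg 2: a=-4 b=8/81 c=88/81 d=-164/729
  seg 3: a=0 b=44/81 c=-76/81 d=76/729
S(11/2) = -13/6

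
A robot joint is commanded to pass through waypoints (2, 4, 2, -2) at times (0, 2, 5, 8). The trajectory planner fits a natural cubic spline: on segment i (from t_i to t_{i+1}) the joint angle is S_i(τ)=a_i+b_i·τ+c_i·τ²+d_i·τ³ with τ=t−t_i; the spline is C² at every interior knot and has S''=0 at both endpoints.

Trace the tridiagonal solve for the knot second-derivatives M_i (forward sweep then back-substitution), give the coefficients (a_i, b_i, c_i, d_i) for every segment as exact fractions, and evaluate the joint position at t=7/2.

  seg 0: a=2 b=49/37 c=0 d=-3/37
  seg 1: a=4 b=13/37 c=-18/37 d=49/999
  seg 2: a=2 b=-46/37 c=-5/111 d=5/999
S(7/2) = 1065/296

Δ: Δ0=1, Δ1=-2/3, Δ2=-4/3
row 1: diag=10, rhs=-10; c'=3/10, d'=-1
row 2: denom=12−3·3/10=111/10; d'=(-4−3·-1)/(111/10)=-10/111
back: M2=-10/111
back: M1=-1−3/10·-10/111=-36/37
M: M0=0, M1=-36/37, M2=-10/111, M3=0
seg 0: a=2, c=M0/2=0, d=(M1−M0)/(6·2)=-3/37, b=Δ0−h0·(2M0+M1)/6=49/37
seg 1: a=4, c=M1/2=-18/37, d=(M2−M1)/(6·3)=49/999, b=Δ1−h1·(2M1+M2)/6=13/37
seg 2: a=2, c=M2/2=-5/111, d=(M3−M2)/(6·3)=5/999, b=Δ2−h2·(2M2+M3)/6=-46/37
t_q=7/2 → seg 1, τ=3/2; S=4+13/37·τ+-18/37·τ²+49/999·τ³=1065/296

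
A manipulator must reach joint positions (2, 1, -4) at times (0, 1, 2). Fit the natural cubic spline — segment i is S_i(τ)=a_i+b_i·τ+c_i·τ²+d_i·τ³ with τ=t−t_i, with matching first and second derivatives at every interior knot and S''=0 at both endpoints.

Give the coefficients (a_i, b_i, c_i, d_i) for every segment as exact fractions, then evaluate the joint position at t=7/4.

Δ: Δ0=-1, Δ1=-5
row 1: diag=4, rhs=-24; c'=1/4, d'=-6
back: M1=-6
M: M0=0, M1=-6, M2=0
seg 0: a=2, c=M0/2=0, d=(M1−M0)/(6·1)=-1, b=Δ0−h0·(2M0+M1)/6=0
seg 1: a=1, c=M1/2=-3, d=(M2−M1)/(6·1)=1, b=Δ1−h1·(2M1+M2)/6=-3
t_q=7/4 → seg 1, τ=3/4; S=1+-3·τ+-3·τ²+1·τ³=-161/64

  seg 0: a=2 b=0 c=0 d=-1
  seg 1: a=1 b=-3 c=-3 d=1
S(7/4) = -161/64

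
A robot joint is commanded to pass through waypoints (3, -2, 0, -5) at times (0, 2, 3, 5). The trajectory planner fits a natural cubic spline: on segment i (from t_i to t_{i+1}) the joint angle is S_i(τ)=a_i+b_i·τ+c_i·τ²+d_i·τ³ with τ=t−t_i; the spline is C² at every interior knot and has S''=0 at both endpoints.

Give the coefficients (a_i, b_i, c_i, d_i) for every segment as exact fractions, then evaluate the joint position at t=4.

  seg 0: a=3 b=-43/10 c=0 d=9/20
  seg 1: a=-2 b=11/10 c=27/10 d=-9/5
  seg 2: a=0 b=11/10 c=-27/10 d=9/20
S(4) = -23/20

Δ: Δ0=-5/2, Δ1=2, Δ2=-5/2
row 1: diag=6, rhs=27; c'=1/6, d'=9/2
row 2: denom=6−1·1/6=35/6; d'=(-27−1·9/2)/(35/6)=-27/5
back: M2=-27/5
back: M1=9/2−1/6·-27/5=27/5
M: M0=0, M1=27/5, M2=-27/5, M3=0
seg 0: a=3, c=M0/2=0, d=(M1−M0)/(6·2)=9/20, b=Δ0−h0·(2M0+M1)/6=-43/10
seg 1: a=-2, c=M1/2=27/10, d=(M2−M1)/(6·1)=-9/5, b=Δ1−h1·(2M1+M2)/6=11/10
seg 2: a=0, c=M2/2=-27/10, d=(M3−M2)/(6·2)=9/20, b=Δ2−h2·(2M2+M3)/6=11/10
t_q=4 → seg 2, τ=1; S=0+11/10·τ+-27/10·τ²+9/20·τ³=-23/20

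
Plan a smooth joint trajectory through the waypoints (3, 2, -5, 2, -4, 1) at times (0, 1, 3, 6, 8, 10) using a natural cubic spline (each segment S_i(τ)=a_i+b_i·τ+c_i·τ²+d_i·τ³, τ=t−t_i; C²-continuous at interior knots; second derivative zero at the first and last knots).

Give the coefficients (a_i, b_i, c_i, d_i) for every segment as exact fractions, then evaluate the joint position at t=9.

  seg 0: a=3 b=-1343/5736 c=0 d=-4393/5736
  seg 1: a=2 b=-7261/2868 c=-4393/1912 d=5201/5736
  seg 2: a=-5 b=-2413/2868 c=6009/1912 d=-11957/17208
  seg 3: a=2 b=-4277/5736 c=-1487/478 d=22757/22944
  seg 4: a=-4 b=-3691/2868 c=10861/3824 d=-10861/22944
S(9) = -22333/7648

Δ: Δ0=-1, Δ1=-7/2, Δ2=7/3, Δ3=-3, Δ4=5/2
row 1: diag=6, rhs=-15; c'=1/3, d'=-5/2
row 2: denom=10−2·1/3=28/3; d'=(35−2·-5/2)/(28/3)=30/7
row 3: denom=10−3·9/28=253/28; d'=(-32−3·30/7)/(253/28)=-1256/253
row 4: denom=8−2·56/253=1912/253; d'=(33−2·-1256/253)/(1912/253)=10861/1912
back: M4=10861/1912
back: M3=-1256/253−56/253·10861/1912=-1487/239
back: M2=30/7−9/28·-1487/239=6009/956
back: M1=-5/2−1/3·6009/956=-4393/956
M: M0=0, M1=-4393/956, M2=6009/956, M3=-1487/239, M4=10861/1912, M5=0
seg 0: a=3, c=M0/2=0, d=(M1−M0)/(6·1)=-4393/5736, b=Δ0−h0·(2M0+M1)/6=-1343/5736
seg 1: a=2, c=M1/2=-4393/1912, d=(M2−M1)/(6·2)=5201/5736, b=Δ1−h1·(2M1+M2)/6=-7261/2868
seg 2: a=-5, c=M2/2=6009/1912, d=(M3−M2)/(6·3)=-11957/17208, b=Δ2−h2·(2M2+M3)/6=-2413/2868
seg 3: a=2, c=M3/2=-1487/478, d=(M4−M3)/(6·2)=22757/22944, b=Δ3−h3·(2M3+M4)/6=-4277/5736
seg 4: a=-4, c=M4/2=10861/3824, d=(M5−M4)/(6·2)=-10861/22944, b=Δ4−h4·(2M4+M5)/6=-3691/2868
t_q=9 → seg 4, τ=1; S=-4+-3691/2868·τ+10861/3824·τ²+-10861/22944·τ³=-22333/7648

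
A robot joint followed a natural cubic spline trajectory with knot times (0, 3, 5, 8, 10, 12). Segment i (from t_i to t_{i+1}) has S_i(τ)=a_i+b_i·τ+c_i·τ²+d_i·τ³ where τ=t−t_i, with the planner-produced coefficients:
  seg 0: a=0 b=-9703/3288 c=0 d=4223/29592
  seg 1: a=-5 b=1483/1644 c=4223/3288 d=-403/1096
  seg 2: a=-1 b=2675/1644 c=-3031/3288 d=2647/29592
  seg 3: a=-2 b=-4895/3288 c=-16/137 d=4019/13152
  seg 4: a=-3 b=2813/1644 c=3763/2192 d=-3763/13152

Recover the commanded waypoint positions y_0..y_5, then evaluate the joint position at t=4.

y_0=0 y_1=-5 y_2=-1 y_3=-2 y_4=-3 y_5=5
S(4) = -2615/822

y_0 = S_0(0) = a_0 = 0
y_1 = S_1(0) = a_1 = -5
y_2 = S_2(0) = a_2 = -1
y_3 = S_3(0) = a_3 = -2
y_4 = S_4(0) = a_4 = -3
y_5 = S_4(2) = 5
t_q=4 is in segment 1 (τ=1); S_1(τ)=-2615/822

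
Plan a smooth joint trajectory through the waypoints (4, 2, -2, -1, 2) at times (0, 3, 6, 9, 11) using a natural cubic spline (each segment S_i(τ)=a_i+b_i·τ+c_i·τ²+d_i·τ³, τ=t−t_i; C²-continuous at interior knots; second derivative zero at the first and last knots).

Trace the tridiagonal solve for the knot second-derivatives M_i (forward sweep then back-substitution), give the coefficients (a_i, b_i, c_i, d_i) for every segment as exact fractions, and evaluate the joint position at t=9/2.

  seg 0: a=4 b=-325/828 c=0 d=-227/7452
  seg 1: a=2 b=-503/414 c=-227/828 d=583/7452
  seg 2: a=-2 b=-619/828 c=89/207 d=-173/7452
  seg 3: a=-1 b=499/414 c=61/276 d=-61/1656
S(9/2) = -129/736

Δ: Δ0=-2/3, Δ1=-4/3, Δ2=1/3, Δ3=3/2
row 1: diag=12, rhs=-4; c'=1/4, d'=-1/3
row 2: denom=12−3·1/4=45/4; d'=(10−3·-1/3)/(45/4)=44/45
row 3: denom=10−3·4/15=46/5; d'=(7−3·44/45)/(46/5)=61/138
back: M3=61/138
back: M2=44/45−4/15·61/138=178/207
back: M1=-1/3−1/4·178/207=-227/414
M: M0=0, M1=-227/414, M2=178/207, M3=61/138, M4=0
seg 0: a=4, c=M0/2=0, d=(M1−M0)/(6·3)=-227/7452, b=Δ0−h0·(2M0+M1)/6=-325/828
seg 1: a=2, c=M1/2=-227/828, d=(M2−M1)/(6·3)=583/7452, b=Δ1−h1·(2M1+M2)/6=-503/414
seg 2: a=-2, c=M2/2=89/207, d=(M3−M2)/(6·3)=-173/7452, b=Δ2−h2·(2M2+M3)/6=-619/828
seg 3: a=-1, c=M3/2=61/276, d=(M4−M3)/(6·2)=-61/1656, b=Δ3−h3·(2M3+M4)/6=499/414
t_q=9/2 → seg 1, τ=3/2; S=2+-503/414·τ+-227/828·τ²+583/7452·τ³=-129/736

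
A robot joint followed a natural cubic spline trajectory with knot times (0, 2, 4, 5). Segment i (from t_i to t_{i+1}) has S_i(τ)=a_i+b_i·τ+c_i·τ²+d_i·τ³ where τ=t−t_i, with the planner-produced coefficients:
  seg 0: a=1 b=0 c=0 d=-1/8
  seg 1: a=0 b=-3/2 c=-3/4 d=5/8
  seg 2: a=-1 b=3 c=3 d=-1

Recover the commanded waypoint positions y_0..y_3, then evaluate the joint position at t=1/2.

y_0=1 y_1=0 y_2=-1 y_3=4
S(1/2) = 63/64

y_0 = S_0(0) = a_0 = 1
y_1 = S_1(0) = a_1 = 0
y_2 = S_2(0) = a_2 = -1
y_3 = S_2(1) = 4
t_q=1/2 is in segment 0 (τ=1/2); S_0(τ)=63/64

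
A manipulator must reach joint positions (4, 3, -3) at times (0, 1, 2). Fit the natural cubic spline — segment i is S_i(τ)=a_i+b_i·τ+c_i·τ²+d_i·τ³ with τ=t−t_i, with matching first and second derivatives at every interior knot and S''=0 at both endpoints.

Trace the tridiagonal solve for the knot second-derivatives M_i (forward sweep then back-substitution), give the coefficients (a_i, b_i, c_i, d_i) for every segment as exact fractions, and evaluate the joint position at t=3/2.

Δ: Δ0=-1, Δ1=-6
row 1: diag=4, rhs=-30; c'=1/4, d'=-15/2
back: M1=-15/2
M: M0=0, M1=-15/2, M2=0
seg 0: a=4, c=M0/2=0, d=(M1−M0)/(6·1)=-5/4, b=Δ0−h0·(2M0+M1)/6=1/4
seg 1: a=3, c=M1/2=-15/4, d=(M2−M1)/(6·1)=5/4, b=Δ1−h1·(2M1+M2)/6=-7/2
t_q=3/2 → seg 1, τ=1/2; S=3+-7/2·τ+-15/4·τ²+5/4·τ³=15/32

  seg 0: a=4 b=1/4 c=0 d=-5/4
  seg 1: a=3 b=-7/2 c=-15/4 d=5/4
S(3/2) = 15/32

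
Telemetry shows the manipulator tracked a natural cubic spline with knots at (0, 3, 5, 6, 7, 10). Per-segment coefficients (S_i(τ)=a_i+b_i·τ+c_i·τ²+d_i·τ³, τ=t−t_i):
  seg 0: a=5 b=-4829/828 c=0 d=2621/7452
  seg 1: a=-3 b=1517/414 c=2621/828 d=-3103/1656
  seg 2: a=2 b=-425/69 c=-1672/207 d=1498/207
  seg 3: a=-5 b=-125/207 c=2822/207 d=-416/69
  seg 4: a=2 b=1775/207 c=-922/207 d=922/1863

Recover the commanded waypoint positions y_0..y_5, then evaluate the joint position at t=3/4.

y_0 = S_0(0) = a_0 = 5
y_1 = S_1(0) = a_1 = -3
y_2 = S_2(0) = a_2 = 2
y_3 = S_3(0) = a_3 = -5
y_4 = S_4(0) = a_4 = 2
y_5 = S_4(3) = 1
t_q=3/4 is in segment 0 (τ=3/4); S_0(τ)=4559/5888

y_0=5 y_1=-3 y_2=2 y_3=-5 y_4=2 y_5=1
S(3/4) = 4559/5888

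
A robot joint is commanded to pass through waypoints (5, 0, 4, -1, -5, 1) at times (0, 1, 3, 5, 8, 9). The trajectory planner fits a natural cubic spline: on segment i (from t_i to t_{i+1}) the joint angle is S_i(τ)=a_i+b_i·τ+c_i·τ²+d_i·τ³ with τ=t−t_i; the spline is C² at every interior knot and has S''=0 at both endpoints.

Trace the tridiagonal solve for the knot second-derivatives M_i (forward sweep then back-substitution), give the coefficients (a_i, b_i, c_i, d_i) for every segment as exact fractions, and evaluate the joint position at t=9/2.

  seg 0: a=5 b=-57001/8796 c=0 d=13021/8796
  seg 1: a=0 b=-8969/4398 c=13021/2932 d=-10649/8796
  seg 2: a=4 b=5263/4398 c=-8277/2932 d=8573/17592
  seg 3: a=-1 b=-9340/2199 c=74/733 d=638/2199
  seg 4: a=-5 b=9218/2199 c=1988/733 d=-1988/2199
S(9/2) = 51041/46912

Δ: Δ0=-5, Δ1=2, Δ2=-5/2, Δ3=-4/3, Δ4=6
row 1: diag=6, rhs=42; c'=1/3, d'=7
row 2: denom=8−2·1/3=22/3; d'=(-27−2·7)/(22/3)=-123/22
row 3: denom=10−2·3/11=104/11; d'=(7−2·-123/22)/(104/11)=25/13
row 4: denom=8−3·33/104=733/104; d'=(44−3·25/13)/(733/104)=3976/733
back: M4=3976/733
back: M3=25/13−33/104·3976/733=148/733
back: M2=-123/22−3/11·148/733=-8277/1466
back: M1=7−1/3·-8277/1466=13021/1466
M: M0=0, M1=13021/1466, M2=-8277/1466, M3=148/733, M4=3976/733, M5=0
seg 0: a=5, c=M0/2=0, d=(M1−M0)/(6·1)=13021/8796, b=Δ0−h0·(2M0+M1)/6=-57001/8796
seg 1: a=0, c=M1/2=13021/2932, d=(M2−M1)/(6·2)=-10649/8796, b=Δ1−h1·(2M1+M2)/6=-8969/4398
seg 2: a=4, c=M2/2=-8277/2932, d=(M3−M2)/(6·2)=8573/17592, b=Δ2−h2·(2M2+M3)/6=5263/4398
seg 3: a=-1, c=M3/2=74/733, d=(M4−M3)/(6·3)=638/2199, b=Δ3−h3·(2M3+M4)/6=-9340/2199
seg 4: a=-5, c=M4/2=1988/733, d=(M5−M4)/(6·1)=-1988/2199, b=Δ4−h4·(2M4+M5)/6=9218/2199
t_q=9/2 → seg 2, τ=3/2; S=4+5263/4398·τ+-8277/2932·τ²+8573/17592·τ³=51041/46912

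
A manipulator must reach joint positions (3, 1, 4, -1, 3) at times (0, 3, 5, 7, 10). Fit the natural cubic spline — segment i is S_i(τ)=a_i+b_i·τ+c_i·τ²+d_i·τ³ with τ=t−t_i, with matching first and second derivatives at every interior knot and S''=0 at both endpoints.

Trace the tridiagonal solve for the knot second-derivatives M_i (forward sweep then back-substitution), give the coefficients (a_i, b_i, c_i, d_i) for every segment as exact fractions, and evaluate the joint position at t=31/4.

Δ: Δ0=-2/3, Δ1=3/2, Δ2=-5/2, Δ3=4/3
row 1: diag=10, rhs=13; c'=1/5, d'=13/10
row 2: denom=8−2·1/5=38/5; d'=(-24−2·13/10)/(38/5)=-7/2
row 3: denom=10−2·5/19=180/19; d'=(23−2·-7/2)/(180/19)=19/6
back: M3=19/6
back: M2=-7/2−5/19·19/6=-13/3
back: M1=13/10−1/5·-13/3=13/6
M: M0=0, M1=13/6, M2=-13/3, M3=19/6, M4=0
seg 0: a=3, c=M0/2=0, d=(M1−M0)/(6·3)=13/108, b=Δ0−h0·(2M0+M1)/6=-7/4
seg 1: a=1, c=M1/2=13/12, d=(M2−M1)/(6·2)=-13/24, b=Δ1−h1·(2M1+M2)/6=3/2
seg 2: a=4, c=M2/2=-13/6, d=(M3−M2)/(6·2)=5/8, b=Δ2−h2·(2M2+M3)/6=-2/3
seg 3: a=-1, c=M3/2=19/12, d=(M4−M3)/(6·3)=-19/108, b=Δ3−h3·(2M3+M4)/6=-11/6
t_q=31/4 → seg 3, τ=3/4; S=-1+-11/6·τ+19/12·τ²+-19/108·τ³=-399/256

  seg 0: a=3 b=-7/4 c=0 d=13/108
  seg 1: a=1 b=3/2 c=13/12 d=-13/24
  seg 2: a=4 b=-2/3 c=-13/6 d=5/8
  seg 3: a=-1 b=-11/6 c=19/12 d=-19/108
S(31/4) = -399/256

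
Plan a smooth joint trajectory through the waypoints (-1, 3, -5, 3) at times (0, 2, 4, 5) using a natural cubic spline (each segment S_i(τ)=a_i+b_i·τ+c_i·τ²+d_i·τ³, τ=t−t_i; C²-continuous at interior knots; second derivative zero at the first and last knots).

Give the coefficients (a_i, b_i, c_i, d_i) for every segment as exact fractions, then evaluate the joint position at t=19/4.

Δ: Δ0=2, Δ1=-4, Δ2=8
row 1: diag=8, rhs=-36; c'=1/4, d'=-9/2
row 2: denom=6−2·1/4=11/2; d'=(72−2·-9/2)/(11/2)=162/11
back: M2=162/11
back: M1=-9/2−1/4·162/11=-90/11
M: M0=0, M1=-90/11, M2=162/11, M3=0
seg 0: a=-1, c=M0/2=0, d=(M1−M0)/(6·2)=-15/22, b=Δ0−h0·(2M0+M1)/6=52/11
seg 1: a=3, c=M1/2=-45/11, d=(M2−M1)/(6·2)=21/11, b=Δ1−h1·(2M1+M2)/6=-38/11
seg 2: a=-5, c=M2/2=81/11, d=(M3−M2)/(6·1)=-27/11, b=Δ2−h2·(2M2+M3)/6=34/11
t_q=19/4 → seg 2, τ=3/4; S=-5+34/11·τ+81/11·τ²+-27/11·τ³=299/704

  seg 0: a=-1 b=52/11 c=0 d=-15/22
  seg 1: a=3 b=-38/11 c=-45/11 d=21/11
  seg 2: a=-5 b=34/11 c=81/11 d=-27/11
S(19/4) = 299/704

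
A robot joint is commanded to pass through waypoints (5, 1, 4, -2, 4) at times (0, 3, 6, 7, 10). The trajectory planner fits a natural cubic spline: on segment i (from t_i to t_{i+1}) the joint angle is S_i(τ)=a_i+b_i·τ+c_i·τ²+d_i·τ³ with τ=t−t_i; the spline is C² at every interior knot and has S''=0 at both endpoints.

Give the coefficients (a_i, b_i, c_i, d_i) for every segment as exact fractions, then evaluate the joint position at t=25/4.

  seg 0: a=5 b=-643/228 c=0 d=113/684
  seg 1: a=1 b=187/114 c=113/76 d=-1163/2052
  seg 2: a=4 b=-1081/228 c=-206/57 d=179/76
  seg 3: a=-2 b=-559/114 c=787/228 d=-787/2052
S(25/4) = 12771/4864

Δ: Δ0=-4/3, Δ1=1, Δ2=-6, Δ3=2
row 1: diag=12, rhs=14; c'=1/4, d'=7/6
row 2: denom=8−3·1/4=29/4; d'=(-42−3·7/6)/(29/4)=-182/29
row 3: denom=8−1·4/29=228/29; d'=(48−1·-182/29)/(228/29)=787/114
back: M3=787/114
back: M2=-182/29−4/29·787/114=-412/57
back: M1=7/6−1/4·-412/57=113/38
M: M0=0, M1=113/38, M2=-412/57, M3=787/114, M4=0
seg 0: a=5, c=M0/2=0, d=(M1−M0)/(6·3)=113/684, b=Δ0−h0·(2M0+M1)/6=-643/228
seg 1: a=1, c=M1/2=113/76, d=(M2−M1)/(6·3)=-1163/2052, b=Δ1−h1·(2M1+M2)/6=187/114
seg 2: a=4, c=M2/2=-206/57, d=(M3−M2)/(6·1)=179/76, b=Δ2−h2·(2M2+M3)/6=-1081/228
seg 3: a=-2, c=M3/2=787/228, d=(M4−M3)/(6·3)=-787/2052, b=Δ3−h3·(2M3+M4)/6=-559/114
t_q=25/4 → seg 2, τ=1/4; S=4+-1081/228·τ+-206/57·τ²+179/76·τ³=12771/4864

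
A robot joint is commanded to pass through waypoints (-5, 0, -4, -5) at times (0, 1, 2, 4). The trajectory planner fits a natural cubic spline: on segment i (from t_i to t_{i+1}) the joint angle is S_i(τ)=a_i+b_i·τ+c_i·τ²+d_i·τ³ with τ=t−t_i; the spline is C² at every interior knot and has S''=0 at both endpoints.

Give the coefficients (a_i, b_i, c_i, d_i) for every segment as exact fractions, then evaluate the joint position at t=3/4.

  seg 0: a=-5 b=15/2 c=0 d=-5/2
  seg 1: a=0 b=0 c=-15/2 d=7/2
  seg 2: a=-4 b=-9/2 c=3 d=-1/2
S(3/4) = -55/128

Δ: Δ0=5, Δ1=-4, Δ2=-1/2
row 1: diag=4, rhs=-54; c'=1/4, d'=-27/2
row 2: denom=6−1·1/4=23/4; d'=(21−1·-27/2)/(23/4)=6
back: M2=6
back: M1=-27/2−1/4·6=-15
M: M0=0, M1=-15, M2=6, M3=0
seg 0: a=-5, c=M0/2=0, d=(M1−M0)/(6·1)=-5/2, b=Δ0−h0·(2M0+M1)/6=15/2
seg 1: a=0, c=M1/2=-15/2, d=(M2−M1)/(6·1)=7/2, b=Δ1−h1·(2M1+M2)/6=0
seg 2: a=-4, c=M2/2=3, d=(M3−M2)/(6·2)=-1/2, b=Δ2−h2·(2M2+M3)/6=-9/2
t_q=3/4 → seg 0, τ=3/4; S=-5+15/2·τ+0·τ²+-5/2·τ³=-55/128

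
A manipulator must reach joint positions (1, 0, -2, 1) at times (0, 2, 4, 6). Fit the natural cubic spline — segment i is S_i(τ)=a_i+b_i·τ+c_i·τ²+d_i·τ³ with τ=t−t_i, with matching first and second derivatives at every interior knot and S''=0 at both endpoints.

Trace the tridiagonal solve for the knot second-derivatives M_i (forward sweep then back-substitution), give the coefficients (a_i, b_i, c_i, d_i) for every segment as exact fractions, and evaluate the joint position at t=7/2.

Δ: Δ0=-1/2, Δ1=-1, Δ2=3/2
row 1: diag=8, rhs=-3; c'=1/4, d'=-3/8
row 2: denom=8−2·1/4=15/2; d'=(15−2·-3/8)/(15/2)=21/10
back: M2=21/10
back: M1=-3/8−1/4·21/10=-9/10
M: M0=0, M1=-9/10, M2=21/10, M3=0
seg 0: a=1, c=M0/2=0, d=(M1−M0)/(6·2)=-3/40, b=Δ0−h0·(2M0+M1)/6=-1/5
seg 1: a=0, c=M1/2=-9/20, d=(M2−M1)/(6·2)=1/4, b=Δ1−h1·(2M1+M2)/6=-11/10
seg 2: a=-2, c=M2/2=21/20, d=(M3−M2)/(6·2)=-7/40, b=Δ2−h2·(2M2+M3)/6=1/10
t_q=7/2 → seg 1, τ=3/2; S=0+-11/10·τ+-9/20·τ²+1/4·τ³=-291/160

  seg 0: a=1 b=-1/5 c=0 d=-3/40
  seg 1: a=0 b=-11/10 c=-9/20 d=1/4
  seg 2: a=-2 b=1/10 c=21/20 d=-7/40
S(7/2) = -291/160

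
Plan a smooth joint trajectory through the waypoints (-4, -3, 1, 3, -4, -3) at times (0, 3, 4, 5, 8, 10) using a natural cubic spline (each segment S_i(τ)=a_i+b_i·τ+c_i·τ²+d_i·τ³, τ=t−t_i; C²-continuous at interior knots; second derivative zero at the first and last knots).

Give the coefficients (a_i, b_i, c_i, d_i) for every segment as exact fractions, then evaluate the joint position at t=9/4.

  seg 0: a=-4 b=-5155/4242 c=0 d=6569/38178
  seg 1: a=-3 b=7276/2121 c=6569/4242 d=-4153/4242
  seg 2: a=1 b=5077/1414 c=-2945/2121 d=-857/4242
  seg 3: a=3 b=440/2121 c=-8461/4242 d=14605/38178
  seg 4: a=-4 b=-6071/4242 c=1024/707 d=-512/2121
S(9/4) = -61723/12928

Δ: Δ0=1/3, Δ1=4, Δ2=2, Δ3=-7/3, Δ4=1/2
row 1: diag=8, rhs=22; c'=1/8, d'=11/4
row 2: denom=4−1·1/8=31/8; d'=(-12−1·11/4)/(31/8)=-118/31
row 3: denom=8−1·8/31=240/31; d'=(-26−1·-118/31)/(240/31)=-43/15
row 4: denom=10−3·31/80=707/80; d'=(17−3·-43/15)/(707/80)=2048/707
back: M4=2048/707
back: M3=-43/15−31/80·2048/707=-8461/2121
back: M2=-118/31−8/31·-8461/2121=-5890/2121
back: M1=11/4−1/8·-5890/2121=6569/2121
M: M0=0, M1=6569/2121, M2=-5890/2121, M3=-8461/2121, M4=2048/707, M5=0
seg 0: a=-4, c=M0/2=0, d=(M1−M0)/(6·3)=6569/38178, b=Δ0−h0·(2M0+M1)/6=-5155/4242
seg 1: a=-3, c=M1/2=6569/4242, d=(M2−M1)/(6·1)=-4153/4242, b=Δ1−h1·(2M1+M2)/6=7276/2121
seg 2: a=1, c=M2/2=-2945/2121, d=(M3−M2)/(6·1)=-857/4242, b=Δ2−h2·(2M2+M3)/6=5077/1414
seg 3: a=3, c=M3/2=-8461/4242, d=(M4−M3)/(6·3)=14605/38178, b=Δ3−h3·(2M3+M4)/6=440/2121
seg 4: a=-4, c=M4/2=1024/707, d=(M5−M4)/(6·2)=-512/2121, b=Δ4−h4·(2M4+M5)/6=-6071/4242
t_q=9/4 → seg 0, τ=9/4; S=-4+-5155/4242·τ+0·τ²+6569/38178·τ³=-61723/12928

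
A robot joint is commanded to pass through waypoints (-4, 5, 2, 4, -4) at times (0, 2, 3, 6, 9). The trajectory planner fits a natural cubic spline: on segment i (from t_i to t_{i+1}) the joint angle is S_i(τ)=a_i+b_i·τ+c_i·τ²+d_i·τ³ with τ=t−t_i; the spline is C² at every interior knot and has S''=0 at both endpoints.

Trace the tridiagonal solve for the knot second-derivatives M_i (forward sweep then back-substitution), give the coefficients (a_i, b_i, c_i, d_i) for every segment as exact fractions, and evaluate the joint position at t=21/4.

  seg 0: a=-4 b=618/85 c=0 d=-471/680
  seg 1: a=5 b=-177/170 c=-1413/340 d=747/340
  seg 2: a=2 b=-939/340 c=207/85 d=-791/1836
  seg 3: a=4 b=37/170 c=-1471/1020 d=1471/9180
S(21/4) = 69791/21760

Δ: Δ0=9/2, Δ1=-3, Δ2=2/3, Δ3=-8/3
row 1: diag=6, rhs=-45; c'=1/6, d'=-15/2
row 2: denom=8−1·1/6=47/6; d'=(22−1·-15/2)/(47/6)=177/47
row 3: denom=12−3·18/47=510/47; d'=(-20−3·177/47)/(510/47)=-1471/510
back: M3=-1471/510
back: M2=177/47−18/47·-1471/510=414/85
back: M1=-15/2−1/6·414/85=-1413/170
M: M0=0, M1=-1413/170, M2=414/85, M3=-1471/510, M4=0
seg 0: a=-4, c=M0/2=0, d=(M1−M0)/(6·2)=-471/680, b=Δ0−h0·(2M0+M1)/6=618/85
seg 1: a=5, c=M1/2=-1413/340, d=(M2−M1)/(6·1)=747/340, b=Δ1−h1·(2M1+M2)/6=-177/170
seg 2: a=2, c=M2/2=207/85, d=(M3−M2)/(6·3)=-791/1836, b=Δ2−h2·(2M2+M3)/6=-939/340
seg 3: a=4, c=M3/2=-1471/1020, d=(M4−M3)/(6·3)=1471/9180, b=Δ3−h3·(2M3+M4)/6=37/170
t_q=21/4 → seg 2, τ=9/4; S=2+-939/340·τ+207/85·τ²+-791/1836·τ³=69791/21760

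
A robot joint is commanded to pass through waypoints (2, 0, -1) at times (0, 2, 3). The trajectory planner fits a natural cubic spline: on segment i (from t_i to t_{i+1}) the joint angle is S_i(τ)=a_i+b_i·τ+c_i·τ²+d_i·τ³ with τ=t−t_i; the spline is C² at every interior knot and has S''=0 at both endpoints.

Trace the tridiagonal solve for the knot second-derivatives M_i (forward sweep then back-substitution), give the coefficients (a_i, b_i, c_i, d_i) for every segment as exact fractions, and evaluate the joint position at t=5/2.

  seg 0: a=2 b=-1 c=0 d=0
  seg 1: a=0 b=-1 c=0 d=0
S(5/2) = -1/2

Δ: Δ0=-1, Δ1=-1
row 1: diag=6, rhs=0; c'=1/6, d'=0
back: M1=0
M: M0=0, M1=0, M2=0
seg 0: a=2, c=M0/2=0, d=(M1−M0)/(6·2)=0, b=Δ0−h0·(2M0+M1)/6=-1
seg 1: a=0, c=M1/2=0, d=(M2−M1)/(6·1)=0, b=Δ1−h1·(2M1+M2)/6=-1
t_q=5/2 → seg 1, τ=1/2; S=0+-1·τ+0·τ²+0·τ³=-1/2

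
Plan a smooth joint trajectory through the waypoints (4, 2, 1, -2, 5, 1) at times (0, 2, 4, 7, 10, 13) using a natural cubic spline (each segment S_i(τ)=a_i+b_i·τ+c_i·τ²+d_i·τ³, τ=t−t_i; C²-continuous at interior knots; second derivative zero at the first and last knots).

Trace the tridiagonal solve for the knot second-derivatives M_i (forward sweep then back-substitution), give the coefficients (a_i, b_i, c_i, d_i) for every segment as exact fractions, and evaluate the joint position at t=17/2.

  seg 0: a=4 b=-320/261 c=0 d=59/1044
  seg 1: a=2 b=-143/261 c=59/174 d=-329/2088
  seg 2: a=1 b=-565/522 c=-211/348 d=1985/9396
  seg 3: a=-2 b=1027/1044 c=338/261 d=-2647/9396
  seg 4: a=5 b=599/522 c=-1295/1044 d=1295/9396
S(17/2) = 1335/928

Δ: Δ0=-1, Δ1=-1/2, Δ2=-1, Δ3=7/3, Δ4=-4/3
row 1: diag=8, rhs=3; c'=1/4, d'=3/8
row 2: denom=10−2·1/4=19/2; d'=(-3−2·3/8)/(19/2)=-15/38
row 3: denom=12−3·6/19=210/19; d'=(20−3·-15/38)/(210/19)=23/12
row 4: denom=12−3·19/70=783/70; d'=(-22−3·23/12)/(783/70)=-1295/522
back: M4=-1295/522
back: M3=23/12−19/70·-1295/522=676/261
back: M2=-15/38−6/19·676/261=-211/174
back: M1=3/8−1/4·-211/174=59/87
M: M0=0, M1=59/87, M2=-211/174, M3=676/261, M4=-1295/522, M5=0
seg 0: a=4, c=M0/2=0, d=(M1−M0)/(6·2)=59/1044, b=Δ0−h0·(2M0+M1)/6=-320/261
seg 1: a=2, c=M1/2=59/174, d=(M2−M1)/(6·2)=-329/2088, b=Δ1−h1·(2M1+M2)/6=-143/261
seg 2: a=1, c=M2/2=-211/348, d=(M3−M2)/(6·3)=1985/9396, b=Δ2−h2·(2M2+M3)/6=-565/522
seg 3: a=-2, c=M3/2=338/261, d=(M4−M3)/(6·3)=-2647/9396, b=Δ3−h3·(2M3+M4)/6=1027/1044
seg 4: a=5, c=M4/2=-1295/1044, d=(M5−M4)/(6·3)=1295/9396, b=Δ4−h4·(2M4+M5)/6=599/522
t_q=17/2 → seg 3, τ=3/2; S=-2+1027/1044·τ+338/261·τ²+-2647/9396·τ³=1335/928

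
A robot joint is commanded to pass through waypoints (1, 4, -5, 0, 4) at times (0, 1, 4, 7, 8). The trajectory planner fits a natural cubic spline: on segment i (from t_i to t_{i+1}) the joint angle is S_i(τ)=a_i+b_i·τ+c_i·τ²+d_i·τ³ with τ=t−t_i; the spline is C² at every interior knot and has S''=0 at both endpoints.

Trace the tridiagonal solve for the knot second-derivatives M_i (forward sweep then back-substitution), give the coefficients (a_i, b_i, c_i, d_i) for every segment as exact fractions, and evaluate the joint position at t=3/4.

Δ: Δ0=3, Δ1=-3, Δ2=5/3, Δ3=4
row 1: diag=8, rhs=-36; c'=3/8, d'=-9/2
row 2: denom=12−3·3/8=87/8; d'=(28−3·-9/2)/(87/8)=332/87
row 3: denom=8−3·8/29=208/29; d'=(14−3·332/87)/(208/29)=37/104
back: M3=37/104
back: M2=332/87−8/29·37/104=145/39
back: M1=-9/2−3/8·145/39=-613/104
M: M0=0, M1=-613/104, M2=145/39, M3=37/104, M4=0
seg 0: a=1, c=M0/2=0, d=(M1−M0)/(6·1)=-613/624, b=Δ0−h0·(2M0+M1)/6=2485/624
seg 1: a=4, c=M1/2=-613/208, d=(M2−M1)/(6·3)=2999/5616, b=Δ1−h1·(2M1+M2)/6=323/312
seg 2: a=-5, c=M2/2=145/78, d=(M3−M2)/(6·3)=-1049/5616, b=Δ2−h2·(2M2+M3)/6=-107/48
seg 3: a=0, c=M3/2=37/208, d=(M4−M3)/(6·1)=-37/624, b=Δ3−h3·(2M3+M4)/6=1211/312
t_q=3/4 → seg 0, τ=3/4; S=1+2485/624·τ+0·τ²+-613/624·τ³=47555/13312

  seg 0: a=1 b=2485/624 c=0 d=-613/624
  seg 1: a=4 b=323/312 c=-613/208 d=2999/5616
  seg 2: a=-5 b=-107/48 c=145/78 d=-1049/5616
  seg 3: a=0 b=1211/312 c=37/208 d=-37/624
S(3/4) = 47555/13312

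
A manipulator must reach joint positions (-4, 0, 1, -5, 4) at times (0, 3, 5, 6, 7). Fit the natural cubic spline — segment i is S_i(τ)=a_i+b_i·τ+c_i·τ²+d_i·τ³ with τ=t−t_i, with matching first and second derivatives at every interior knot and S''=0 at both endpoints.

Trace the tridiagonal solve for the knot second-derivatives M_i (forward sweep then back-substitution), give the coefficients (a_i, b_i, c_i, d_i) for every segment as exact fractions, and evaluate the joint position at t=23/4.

Δ: Δ0=4/3, Δ1=1/2, Δ2=-6, Δ3=9
row 1: diag=10, rhs=-5; c'=1/5, d'=-1/2
row 2: denom=6−2·1/5=28/5; d'=(-39−2·-1/2)/(28/5)=-95/14
row 3: denom=4−1·5/28=107/28; d'=(90−1·-95/14)/(107/28)=2710/107
back: M3=2710/107
back: M2=-95/14−5/28·2710/107=-1210/107
back: M1=-1/2−1/5·-1210/107=377/214
M: M0=0, M1=377/214, M2=-1210/107, M3=2710/107, M4=0
seg 0: a=-4, c=M0/2=0, d=(M1−M0)/(6·3)=377/3852, b=Δ0−h0·(2M0+M1)/6=581/1284
seg 1: a=0, c=M1/2=377/428, d=(M2−M1)/(6·2)=-2797/2568, b=Δ1−h1·(2M1+M2)/6=1987/642
seg 2: a=1, c=M2/2=-605/107, d=(M3−M2)/(6·1)=1960/321, b=Δ2−h2·(2M2+M3)/6=-2071/321
seg 3: a=-5, c=M3/2=1355/107, d=(M4−M3)/(6·1)=-1355/321, b=Δ3−h3·(2M3+M4)/6=179/321
t_q=23/4 → seg 2, τ=3/4; S=1+-2071/321·τ+-605/107·τ²+1960/321·τ³=-7607/1712

  seg 0: a=-4 b=581/1284 c=0 d=377/3852
  seg 1: a=0 b=1987/642 c=377/428 d=-2797/2568
  seg 2: a=1 b=-2071/321 c=-605/107 d=1960/321
  seg 3: a=-5 b=179/321 c=1355/107 d=-1355/321
S(23/4) = -7607/1712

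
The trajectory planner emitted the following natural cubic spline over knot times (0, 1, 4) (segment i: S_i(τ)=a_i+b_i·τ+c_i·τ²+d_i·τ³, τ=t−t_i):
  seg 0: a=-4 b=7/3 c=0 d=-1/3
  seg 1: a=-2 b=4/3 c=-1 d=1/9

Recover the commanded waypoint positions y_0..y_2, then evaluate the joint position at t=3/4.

y_0 = S_0(0) = a_0 = -4
y_1 = S_1(0) = a_1 = -2
y_2 = S_1(3) = -4
t_q=3/4 is in segment 0 (τ=3/4); S_0(τ)=-153/64

y_0=-4 y_1=-2 y_2=-4
S(3/4) = -153/64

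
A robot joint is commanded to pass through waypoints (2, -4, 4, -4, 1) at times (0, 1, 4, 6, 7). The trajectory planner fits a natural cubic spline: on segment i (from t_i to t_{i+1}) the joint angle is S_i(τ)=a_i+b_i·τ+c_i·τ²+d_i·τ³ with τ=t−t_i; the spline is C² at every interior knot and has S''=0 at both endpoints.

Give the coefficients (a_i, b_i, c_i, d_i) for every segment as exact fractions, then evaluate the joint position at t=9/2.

Δ: Δ0=-6, Δ1=8/3, Δ2=-4, Δ3=5
row 1: diag=8, rhs=52; c'=3/8, d'=13/2
row 2: denom=10−3·3/8=71/8; d'=(-40−3·13/2)/(71/8)=-476/71
row 3: denom=6−2·16/71=394/71; d'=(54−2·-476/71)/(394/71)=2393/197
back: M3=2393/197
back: M2=-476/71−16/71·2393/197=-1860/197
back: M1=13/2−3/8·-1860/197=1978/197
M: M0=0, M1=1978/197, M2=-1860/197, M3=2393/197, M4=0
seg 0: a=2, c=M0/2=0, d=(M1−M0)/(6·1)=989/591, b=Δ0−h0·(2M0+M1)/6=-4535/591
seg 1: a=-4, c=M1/2=989/197, d=(M2−M1)/(6·3)=-1919/1773, b=Δ1−h1·(2M1+M2)/6=-1568/591
seg 2: a=4, c=M2/2=-930/197, d=(M3−M2)/(6·2)=4253/2364, b=Δ2−h2·(2M2+M3)/6=-1037/591
seg 3: a=-4, c=M3/2=2393/394, d=(M4−M3)/(6·1)=-2393/1182, b=Δ3−h3·(2M3+M4)/6=562/591
t_q=9/2 → seg 2, τ=1/2; S=4+-1037/591·τ+-930/197·τ²+4253/2364·τ³=13663/6304

  seg 0: a=2 b=-4535/591 c=0 d=989/591
  seg 1: a=-4 b=-1568/591 c=989/197 d=-1919/1773
  seg 2: a=4 b=-1037/591 c=-930/197 d=4253/2364
  seg 3: a=-4 b=562/591 c=2393/394 d=-2393/1182
S(9/2) = 13663/6304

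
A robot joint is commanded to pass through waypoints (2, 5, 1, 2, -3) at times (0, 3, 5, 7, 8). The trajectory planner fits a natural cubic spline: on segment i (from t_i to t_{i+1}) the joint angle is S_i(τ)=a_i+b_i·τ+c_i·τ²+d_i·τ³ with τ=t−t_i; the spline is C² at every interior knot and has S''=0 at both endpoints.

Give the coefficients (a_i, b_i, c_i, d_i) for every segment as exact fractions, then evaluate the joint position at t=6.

  seg 0: a=2 b=121/52 c=0 d=-23/156
  seg 1: a=5 b=-43/26 c=-69/52 d=15/26
  seg 2: a=1 b=-1/26 c=111/52 d=-97/104
  seg 3: a=2 b=-35/13 c=-45/13 d=15/13
S(6) = 225/104

Δ: Δ0=1, Δ1=-2, Δ2=1/2, Δ3=-5
row 1: diag=10, rhs=-18; c'=1/5, d'=-9/5
row 2: denom=8−2·1/5=38/5; d'=(15−2·-9/5)/(38/5)=93/38
row 3: denom=6−2·5/19=104/19; d'=(-33−2·93/38)/(104/19)=-90/13
back: M3=-90/13
back: M2=93/38−5/19·-90/13=111/26
back: M1=-9/5−1/5·111/26=-69/26
M: M0=0, M1=-69/26, M2=111/26, M3=-90/13, M4=0
seg 0: a=2, c=M0/2=0, d=(M1−M0)/(6·3)=-23/156, b=Δ0−h0·(2M0+M1)/6=121/52
seg 1: a=5, c=M1/2=-69/52, d=(M2−M1)/(6·2)=15/26, b=Δ1−h1·(2M1+M2)/6=-43/26
seg 2: a=1, c=M2/2=111/52, d=(M3−M2)/(6·2)=-97/104, b=Δ2−h2·(2M2+M3)/6=-1/26
seg 3: a=2, c=M3/2=-45/13, d=(M4−M3)/(6·1)=15/13, b=Δ3−h3·(2M3+M4)/6=-35/13
t_q=6 → seg 2, τ=1; S=1+-1/26·τ+111/52·τ²+-97/104·τ³=225/104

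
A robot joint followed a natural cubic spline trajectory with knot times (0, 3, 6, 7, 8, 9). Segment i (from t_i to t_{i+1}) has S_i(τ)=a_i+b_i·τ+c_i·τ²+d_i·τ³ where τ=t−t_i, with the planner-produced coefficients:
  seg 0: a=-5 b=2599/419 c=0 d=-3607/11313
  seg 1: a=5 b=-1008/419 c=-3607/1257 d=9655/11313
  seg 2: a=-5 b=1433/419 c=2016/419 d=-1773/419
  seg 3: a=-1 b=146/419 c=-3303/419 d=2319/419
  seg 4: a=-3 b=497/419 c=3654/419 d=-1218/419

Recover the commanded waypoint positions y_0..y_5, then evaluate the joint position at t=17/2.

y_0=-5 y_1=5 y_2=-5 y_3=-1 y_4=-3 y_5=4
S(17/2) = -989/1676

y_0 = S_0(0) = a_0 = -5
y_1 = S_1(0) = a_1 = 5
y_2 = S_2(0) = a_2 = -5
y_3 = S_3(0) = a_3 = -1
y_4 = S_4(0) = a_4 = -3
y_5 = S_4(1) = 4
t_q=17/2 is in segment 4 (τ=1/2); S_4(τ)=-989/1676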